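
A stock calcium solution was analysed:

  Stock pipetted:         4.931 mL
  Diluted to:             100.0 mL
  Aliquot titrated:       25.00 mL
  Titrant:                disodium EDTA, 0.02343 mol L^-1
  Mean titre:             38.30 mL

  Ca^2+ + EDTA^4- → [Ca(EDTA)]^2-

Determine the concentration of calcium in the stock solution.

0.7279 mol/L

n(EDTA) = 0.03830 × 0.02343 = 8.974 × 10^-4 mol
n(Ca2+) in the aliquot = 8.974 × 10^-4 mol (1:1 ratio)
[Ca2+]_dilute = 8.974 × 10^-4 / 0.02500 = 0.03589 mol/L
Dilution factor = 100.0 / 4.931 = 20.28
[Ca2+]_stock = 0.03589 × 20.28 = 0.7279 mol/L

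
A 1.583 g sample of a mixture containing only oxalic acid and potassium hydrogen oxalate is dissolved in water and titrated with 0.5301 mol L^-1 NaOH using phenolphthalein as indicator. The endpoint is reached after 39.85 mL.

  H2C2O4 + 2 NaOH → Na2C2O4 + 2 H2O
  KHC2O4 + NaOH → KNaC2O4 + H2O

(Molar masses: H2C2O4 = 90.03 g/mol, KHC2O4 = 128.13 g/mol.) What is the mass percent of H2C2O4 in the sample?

n(NaOH) = 0.03985 × 0.5301 = 0.02112 mol
Let x = n(H2C2O4), y = n(KHC2O4).
Titrant: 2x + 1y = 0.02112;  mass: 90.03x + 128.13y = 1.583
Solving, x = 6.760 × 10^-3 mol, y = 7.605 × 10^-3 mol
mass of H2C2O4 = 6.760 × 10^-3 × 90.03 = 0.6086 g
% H2C2O4 = 0.6086 / 1.583 × 100 = 38.44 %

38.44 %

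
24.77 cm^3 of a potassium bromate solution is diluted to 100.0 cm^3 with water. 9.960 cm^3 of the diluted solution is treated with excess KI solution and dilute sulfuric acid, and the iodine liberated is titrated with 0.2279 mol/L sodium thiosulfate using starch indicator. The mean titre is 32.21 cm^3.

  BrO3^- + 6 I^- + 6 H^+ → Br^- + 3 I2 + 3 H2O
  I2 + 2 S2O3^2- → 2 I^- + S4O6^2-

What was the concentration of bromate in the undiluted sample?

0.4959 mol/L

n(S2O3^2-) = 0.03221 × 0.2279 = 7.341 × 10^-3 mol
n(I2) = n(S2O3^2-)/2 = 3.670 × 10^-3 mol
From the 1:3 ratio, n(BrO3^-) in the aliquot = 1/3 × 3.670 × 10^-3 = 1.223 × 10^-3 mol
[BrO3^-]_dilute = 1.223 × 10^-3 / 0.009960 = 0.1228 mol/L
[BrO3^-]_original = 0.1228 × 100.0/24.77 = 0.4959 mol/L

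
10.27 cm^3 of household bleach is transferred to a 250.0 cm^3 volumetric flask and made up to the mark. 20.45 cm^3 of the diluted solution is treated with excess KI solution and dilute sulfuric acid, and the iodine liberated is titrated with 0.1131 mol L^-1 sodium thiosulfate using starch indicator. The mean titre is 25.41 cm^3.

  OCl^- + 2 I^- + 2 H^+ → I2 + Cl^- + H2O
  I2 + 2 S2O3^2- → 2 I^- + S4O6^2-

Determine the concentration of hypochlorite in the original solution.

n(S2O3^2-) = 0.02541 × 0.1131 = 2.874 × 10^-3 mol
n(I2) = n(S2O3^2-)/2 = 1.437 × 10^-3 mol
n(OCl^-) in the aliquot = 1.437 × 10^-3 mol (1:1 ratio)
[OCl^-]_dilute = 1.437 × 10^-3 / 0.02045 = 0.07027 mol/L
[OCl^-]_original = 0.07027 × 250.0/10.27 = 1.710 mol/L

1.710 mol/L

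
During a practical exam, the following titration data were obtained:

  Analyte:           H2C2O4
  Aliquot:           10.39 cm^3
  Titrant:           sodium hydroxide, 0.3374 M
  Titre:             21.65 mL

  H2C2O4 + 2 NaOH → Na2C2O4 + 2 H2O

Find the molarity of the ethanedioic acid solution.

0.3515 M

n(NaOH) = 0.02165 L × 0.3374 mol/L = 7.305 × 10^-3 mol
From the 1:2 mole ratio, n(H2C2O4) = 1/2 × 7.305 × 10^-3 = 3.652 × 10^-3 mol
[H2C2O4] = 3.652 × 10^-3 mol / 0.01039 L = 0.3515 mol/L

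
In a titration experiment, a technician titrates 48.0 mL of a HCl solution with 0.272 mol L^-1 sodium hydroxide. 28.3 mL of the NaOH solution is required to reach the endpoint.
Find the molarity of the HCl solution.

HCl + NaOH → NaCl + H2O
n(NaOH) = 0.0283 L × 0.272 mol/L = 7.70 × 10^-3 mol
n(HCl) = 7.70 × 10^-3 mol (1:1 mole ratio)
[HCl] = 7.70 × 10^-3 mol / 0.0480 L = 0.160 mol/L

0.160 mol/L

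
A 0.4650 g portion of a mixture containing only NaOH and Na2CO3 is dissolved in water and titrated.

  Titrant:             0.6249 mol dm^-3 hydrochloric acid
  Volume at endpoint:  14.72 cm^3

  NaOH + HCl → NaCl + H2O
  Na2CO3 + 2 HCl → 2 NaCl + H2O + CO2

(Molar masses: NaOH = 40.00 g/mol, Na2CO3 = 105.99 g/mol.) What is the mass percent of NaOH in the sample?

n(HCl) = 0.01472 × 0.6249 = 9.199 × 10^-3 mol
Let x = n(NaOH), y = n(Na2CO3).
Titrant: 1x + 2y = 9.199 × 10^-3;  mass: 40.00x + 105.99y = 0.4650
Solving, x = 1.730 × 10^-3 mol, y = 3.734 × 10^-3 mol
mass of NaOH = 1.730 × 10^-3 × 40.00 = 0.06918 g
% NaOH = 0.06918 / 0.4650 × 100 = 14.88 %

14.88 %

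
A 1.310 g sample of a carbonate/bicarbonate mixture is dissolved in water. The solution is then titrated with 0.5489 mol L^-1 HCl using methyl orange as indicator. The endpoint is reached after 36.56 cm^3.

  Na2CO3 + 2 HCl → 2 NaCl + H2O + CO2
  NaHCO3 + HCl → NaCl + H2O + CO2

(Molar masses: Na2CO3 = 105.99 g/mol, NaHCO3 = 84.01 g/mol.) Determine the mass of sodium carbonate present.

n(HCl) = 0.03656 × 0.5489 = 0.02007 mol
Let x = n(Na2CO3), y = n(NaHCO3).
Titrant: 2x + 1y = 0.02007;  mass: 105.99x + 84.01y = 1.310
Solving, x = 6.060 × 10^-3 mol, y = 7.948 × 10^-3 mol
mass of Na2CO3 = 6.060 × 10^-3 × 105.99 = 0.6423 g

0.6423 g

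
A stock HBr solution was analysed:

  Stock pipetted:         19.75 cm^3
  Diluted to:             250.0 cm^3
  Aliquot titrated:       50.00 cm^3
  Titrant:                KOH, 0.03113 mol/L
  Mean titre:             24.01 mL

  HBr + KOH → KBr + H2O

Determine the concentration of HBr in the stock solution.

n(KOH) = 0.02401 × 0.03113 = 7.474 × 10^-4 mol
n(HBr) in the aliquot = 7.474 × 10^-4 mol (1:1 ratio)
[HBr]_dilute = 7.474 × 10^-4 / 0.05000 = 0.01495 mol/L
Dilution factor = 250.0 / 19.75 = 12.66
[HBr]_stock = 0.01495 × 12.66 = 0.1892 mol/L

0.1892 mol/L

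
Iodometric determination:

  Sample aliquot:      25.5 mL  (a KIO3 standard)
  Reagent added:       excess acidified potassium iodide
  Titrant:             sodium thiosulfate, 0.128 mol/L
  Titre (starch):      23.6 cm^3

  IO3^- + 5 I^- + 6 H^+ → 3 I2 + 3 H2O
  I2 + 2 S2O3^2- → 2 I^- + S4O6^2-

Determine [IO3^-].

n(S2O3^2-) = 0.0236 × 0.128 = 3.02 × 10^-3 mol
n(I2) = n(S2O3^2-)/2 = 1.51 × 10^-3 mol
From the 1:3 ratio, n(IO3^-) in the aliquot = 1/3 × 1.51 × 10^-3 = 5.03 × 10^-4 mol
[IO3^-] = 5.03 × 10^-4 / 0.0255 = 0.0197 mol/L

0.0197 mol/L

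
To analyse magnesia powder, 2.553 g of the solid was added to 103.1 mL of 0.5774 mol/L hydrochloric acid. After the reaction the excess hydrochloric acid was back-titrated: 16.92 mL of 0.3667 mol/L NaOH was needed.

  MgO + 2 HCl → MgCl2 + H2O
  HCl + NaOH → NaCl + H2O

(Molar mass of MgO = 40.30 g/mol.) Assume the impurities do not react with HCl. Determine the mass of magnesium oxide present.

1.075 g

n(HCl) added = 0.1031 × 0.5774 = 0.05953 mol
n(NaOH) used in back-titration = 0.01692 × 0.3667 = 6.205 × 10^-3 mol
n(HCl) left over = 6.205 × 10^-3 mol (1:1 ratio)
n(HCl) consumed by analyte = 0.05953 − 6.205 × 10^-3 = 0.05333 mol
From the 1:2 ratio, n(MgO) = 1/2 × 0.05333 = 0.02666 mol
mass of MgO = 0.02666 × 40.30 = 1.075 g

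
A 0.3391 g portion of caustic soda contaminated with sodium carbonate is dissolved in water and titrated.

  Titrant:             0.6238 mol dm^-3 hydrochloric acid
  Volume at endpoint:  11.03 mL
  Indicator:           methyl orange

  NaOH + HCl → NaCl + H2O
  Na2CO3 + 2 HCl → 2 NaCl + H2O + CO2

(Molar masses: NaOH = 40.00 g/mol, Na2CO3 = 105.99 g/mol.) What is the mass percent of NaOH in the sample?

n(HCl) = 0.01103 × 0.6238 = 6.881 × 10^-3 mol
Let x = n(NaOH), y = n(Na2CO3).
Titrant: 1x + 2y = 6.881 × 10^-3;  mass: 40.00x + 105.99y = 0.3391
Solving, x = 1.965 × 10^-3 mol, y = 2.458 × 10^-3 mol
mass of NaOH = 1.965 × 10^-3 × 40.00 = 0.07859 g
% NaOH = 0.07859 / 0.3391 × 100 = 23.18 %

23.18 %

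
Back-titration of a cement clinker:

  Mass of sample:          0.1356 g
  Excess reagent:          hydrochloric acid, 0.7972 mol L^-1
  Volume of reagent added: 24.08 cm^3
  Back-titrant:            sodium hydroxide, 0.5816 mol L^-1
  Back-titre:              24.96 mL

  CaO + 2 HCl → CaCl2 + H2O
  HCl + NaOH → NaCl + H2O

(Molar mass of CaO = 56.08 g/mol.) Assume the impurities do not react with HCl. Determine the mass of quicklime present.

n(HCl) added = 0.02408 × 0.7972 = 0.01920 mol
n(NaOH) used in back-titration = 0.02496 × 0.5816 = 0.01452 mol
n(HCl) left over = 0.01452 mol (1:1 ratio)
n(HCl) consumed by analyte = 0.01920 − 0.01452 = 4.680 × 10^-3 mol
From the 1:2 ratio, n(CaO) = 1/2 × 4.680 × 10^-3 = 2.340 × 10^-3 mol
mass of CaO = 2.340 × 10^-3 × 56.08 = 0.1312 g

0.1312 g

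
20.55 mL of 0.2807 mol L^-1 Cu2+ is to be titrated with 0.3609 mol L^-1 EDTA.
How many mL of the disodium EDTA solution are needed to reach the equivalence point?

15.98 mL

Cu^2+ + EDTA^4- → [Cu(EDTA)]^2-
n(Cu2+) = 0.02055 L × 0.2807 mol/L = 5.768 × 10^-3 mol
n(EDTA) = 5.768 × 10^-3 mol (1:1 stoichiometry)
V(EDTA) = 5.768 × 10^-3 mol / 0.3609 mol/L = 0.01598 L = 15.98 mL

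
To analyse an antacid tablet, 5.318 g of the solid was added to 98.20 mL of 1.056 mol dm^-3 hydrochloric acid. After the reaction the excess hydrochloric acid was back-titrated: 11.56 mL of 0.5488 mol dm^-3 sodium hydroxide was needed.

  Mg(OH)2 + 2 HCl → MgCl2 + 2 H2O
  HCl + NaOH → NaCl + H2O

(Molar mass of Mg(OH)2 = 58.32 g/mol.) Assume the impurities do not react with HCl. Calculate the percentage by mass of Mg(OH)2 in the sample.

n(HCl) added = 0.09820 × 1.056 = 0.1037 mol
n(NaOH) used in back-titration = 0.01156 × 0.5488 = 6.344 × 10^-3 mol
n(HCl) left over = 6.344 × 10^-3 mol (1:1 ratio)
n(HCl) consumed by analyte = 0.1037 − 6.344 × 10^-3 = 0.09736 mol
From the 1:2 ratio, n(Mg(OH)2) = 1/2 × 0.09736 = 0.04868 mol
mass of Mg(OH)2 = 0.04868 × 58.32 = 2.839 g
% Mg(OH)2 = 2.839 / 5.318 × 100 = 53.38 %

53.38 %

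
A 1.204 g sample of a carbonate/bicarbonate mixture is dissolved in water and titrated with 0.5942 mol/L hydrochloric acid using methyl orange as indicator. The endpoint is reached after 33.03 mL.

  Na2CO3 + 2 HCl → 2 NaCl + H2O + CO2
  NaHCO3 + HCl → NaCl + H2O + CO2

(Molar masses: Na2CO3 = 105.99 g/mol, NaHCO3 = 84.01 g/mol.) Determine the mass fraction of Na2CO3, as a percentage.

n(HCl) = 0.03303 × 0.5942 = 0.01963 mol
Let x = n(Na2CO3), y = n(NaHCO3).
Titrant: 2x + 1y = 0.01963;  mass: 105.99x + 84.01y = 1.204
Solving, x = 7.171 × 10^-3 mol, y = 5.284 × 10^-3 mol
mass of Na2CO3 = 7.171 × 10^-3 × 105.99 = 0.7601 g
% Na2CO3 = 0.7601 / 1.204 × 100 = 63.13 %

63.13 %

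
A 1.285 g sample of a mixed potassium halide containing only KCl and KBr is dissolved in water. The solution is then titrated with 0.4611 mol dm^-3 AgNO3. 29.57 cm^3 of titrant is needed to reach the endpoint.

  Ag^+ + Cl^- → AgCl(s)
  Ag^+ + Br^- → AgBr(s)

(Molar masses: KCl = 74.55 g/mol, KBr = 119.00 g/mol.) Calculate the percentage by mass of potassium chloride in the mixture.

44.05 %

n(AgNO3) = 0.02957 × 0.4611 = 0.01363 mol
Let x = n(KCl), y = n(KBr).
Titrant: 1x + 1y = 0.01363;  mass: 74.55x + 119.00y = 1.285
Solving, x = 7.594 × 10^-3 mol, y = 6.041 × 10^-3 mol
mass of KCl = 7.594 × 10^-3 × 74.55 = 0.5661 g
% KCl = 0.5661 / 1.285 × 100 = 44.05 %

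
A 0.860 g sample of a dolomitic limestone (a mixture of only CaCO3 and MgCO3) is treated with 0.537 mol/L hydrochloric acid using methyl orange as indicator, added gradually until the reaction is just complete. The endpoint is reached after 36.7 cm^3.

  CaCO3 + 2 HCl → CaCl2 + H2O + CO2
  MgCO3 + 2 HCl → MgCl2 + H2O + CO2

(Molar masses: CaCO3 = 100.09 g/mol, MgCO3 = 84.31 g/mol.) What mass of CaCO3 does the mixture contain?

0.185 g

n(HCl) = 0.0367 × 0.537 = 0.0197 mol
Let x = n(CaCO3), y = n(MgCO3).
Titrant: 2x + 2y = 0.0197;  mass: 100.09x + 84.31y = 0.860
Solving, x = 1.85 × 10^-3 mol, y = 8.00 × 10^-3 mol
mass of CaCO3 = 1.85 × 10^-3 × 100.09 = 0.185 g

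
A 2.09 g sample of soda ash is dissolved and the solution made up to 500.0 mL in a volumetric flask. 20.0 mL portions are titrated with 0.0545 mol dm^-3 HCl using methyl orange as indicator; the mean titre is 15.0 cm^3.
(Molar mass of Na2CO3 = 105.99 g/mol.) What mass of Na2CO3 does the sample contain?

Na2CO3 + 2 HCl → 2 NaCl + H2O + CO2
n(HCl) per titration = 0.0150 × 0.0545 = 8.17 × 10^-4 mol
From the 1:2 ratio, n(Na2CO3) in each aliquot = 1/2 × 8.17 × 10^-4 = 4.09 × 10^-4 mol
n(Na2CO3) in the whole flask = 4.09 × 10^-4 × 500.0/20.0 = 0.0102 mol
mass of Na2CO3 = 0.0102 × 105.99 = 1.08 g

1.08 g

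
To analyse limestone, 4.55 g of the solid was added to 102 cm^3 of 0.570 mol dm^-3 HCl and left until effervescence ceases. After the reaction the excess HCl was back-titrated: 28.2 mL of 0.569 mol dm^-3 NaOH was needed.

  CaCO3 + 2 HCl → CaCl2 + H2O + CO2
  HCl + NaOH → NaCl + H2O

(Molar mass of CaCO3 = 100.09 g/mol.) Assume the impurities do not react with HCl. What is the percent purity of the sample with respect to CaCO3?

n(HCl) added = 0.102 × 0.570 = 0.0581 mol
n(NaOH) used in back-titration = 0.0282 × 0.569 = 0.0160 mol
n(HCl) left over = 0.0160 mol (1:1 ratio)
n(HCl) consumed by analyte = 0.0581 − 0.0160 = 0.0421 mol
From the 1:2 ratio, n(CaCO3) = 1/2 × 0.0421 = 0.0210 mol
mass of CaCO3 = 0.0210 × 100.09 = 2.11 g
% CaCO3 = 2.11 / 4.55 × 100 = 46.3 %

46.3 %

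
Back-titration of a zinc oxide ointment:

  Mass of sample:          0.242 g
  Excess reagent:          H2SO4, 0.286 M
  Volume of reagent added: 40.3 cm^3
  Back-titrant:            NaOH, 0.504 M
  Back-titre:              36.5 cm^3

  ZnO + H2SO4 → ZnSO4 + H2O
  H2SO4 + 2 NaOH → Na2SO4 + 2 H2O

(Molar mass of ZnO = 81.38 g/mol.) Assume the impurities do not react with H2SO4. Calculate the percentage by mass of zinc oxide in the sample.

78.3 %

n(H2SO4) added = 0.0403 × 0.286 = 0.0115 mol
n(NaOH) used in back-titration = 0.0365 × 0.504 = 0.0184 mol
From the 1:2 ratio, n(H2SO4) left over = 1/2 × 0.0184 = 9.20 × 10^-3 mol
n(H2SO4) consumed by analyte = 0.0115 − 9.20 × 10^-3 = 2.33 × 10^-3 mol
n(ZnO) = 2.33 × 10^-3 mol (1:1 ratio)
mass of ZnO = 2.33 × 10^-3 × 81.38 = 0.189 g
% ZnO = 0.189 / 0.242 × 100 = 78.3 %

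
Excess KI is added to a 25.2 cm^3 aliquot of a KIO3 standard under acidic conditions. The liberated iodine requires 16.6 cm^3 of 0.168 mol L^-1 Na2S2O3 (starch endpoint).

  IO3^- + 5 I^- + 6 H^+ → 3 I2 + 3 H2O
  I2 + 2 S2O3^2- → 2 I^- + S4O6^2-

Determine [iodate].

0.0184 mol/L

n(S2O3^2-) = 0.0166 × 0.168 = 2.79 × 10^-3 mol
n(I2) = n(S2O3^2-)/2 = 1.39 × 10^-3 mol
From the 1:3 ratio, n(IO3^-) in the aliquot = 1/3 × 1.39 × 10^-3 = 4.65 × 10^-4 mol
[IO3^-] = 4.65 × 10^-4 / 0.0252 = 0.0184 mol/L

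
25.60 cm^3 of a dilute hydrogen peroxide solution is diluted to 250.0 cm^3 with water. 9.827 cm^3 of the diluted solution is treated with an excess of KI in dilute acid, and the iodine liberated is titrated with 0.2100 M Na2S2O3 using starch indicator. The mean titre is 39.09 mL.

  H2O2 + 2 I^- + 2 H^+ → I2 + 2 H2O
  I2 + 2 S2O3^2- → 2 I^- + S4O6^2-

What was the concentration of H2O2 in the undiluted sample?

4.079 M

n(S2O3^2-) = 0.03909 × 0.2100 = 8.209 × 10^-3 mol
n(I2) = n(S2O3^2-)/2 = 4.104 × 10^-3 mol
n(H2O2) in the aliquot = 4.104 × 10^-3 mol (1:1 ratio)
[H2O2]_dilute = 4.104 × 10^-3 / 0.009827 = 0.4177 mol/L
[H2O2]_original = 0.4177 × 250.0/25.60 = 4.079 mol/L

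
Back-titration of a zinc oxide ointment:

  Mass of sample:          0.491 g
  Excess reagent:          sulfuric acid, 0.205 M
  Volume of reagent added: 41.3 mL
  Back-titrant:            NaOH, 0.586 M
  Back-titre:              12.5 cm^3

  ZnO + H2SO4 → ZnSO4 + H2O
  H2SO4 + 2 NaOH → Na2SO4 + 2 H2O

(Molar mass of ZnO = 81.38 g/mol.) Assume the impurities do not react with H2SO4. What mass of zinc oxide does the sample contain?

0.391 g

n(H2SO4) added = 0.0413 × 0.205 = 8.47 × 10^-3 mol
n(NaOH) used in back-titration = 0.0125 × 0.586 = 7.32 × 10^-3 mol
From the 1:2 ratio, n(H2SO4) left over = 1/2 × 7.32 × 10^-3 = 3.66 × 10^-3 mol
n(H2SO4) consumed by analyte = 8.47 × 10^-3 − 3.66 × 10^-3 = 4.80 × 10^-3 mol
n(ZnO) = 4.80 × 10^-3 mol (1:1 ratio)
mass of ZnO = 4.80 × 10^-3 × 81.38 = 0.391 g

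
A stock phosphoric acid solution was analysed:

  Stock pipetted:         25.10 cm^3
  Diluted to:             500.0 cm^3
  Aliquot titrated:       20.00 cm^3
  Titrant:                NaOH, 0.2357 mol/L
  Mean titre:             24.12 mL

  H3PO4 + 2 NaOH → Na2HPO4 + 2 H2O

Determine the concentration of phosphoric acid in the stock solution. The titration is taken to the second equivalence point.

2.831 mol/L

n(NaOH) = 0.02412 × 0.2357 = 5.685 × 10^-3 mol
From the 1:2 ratio, n(H3PO4) in the aliquot = 1/2 × 5.685 × 10^-3 = 2.843 × 10^-3 mol
[H3PO4]_dilute = 2.843 × 10^-3 / 0.02000 = 0.1421 mol/L
Dilution factor = 500.0 / 25.10 = 19.92
[H3PO4]_stock = 0.1421 × 19.92 = 2.831 mol/L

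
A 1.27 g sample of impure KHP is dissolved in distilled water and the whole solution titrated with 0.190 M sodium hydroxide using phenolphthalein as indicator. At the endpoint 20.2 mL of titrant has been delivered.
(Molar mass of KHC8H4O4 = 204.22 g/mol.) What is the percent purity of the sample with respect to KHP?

61.7 %

KHC8H4O4 + NaOH → KNaC8H4O4 + H2O
n(NaOH) = 0.0202 L × 0.190 mol/L = 3.84 × 10^-3 mol
n(KHC8H4O4) = 3.84 × 10^-3 mol (1:1 ratio)
mass of KHC8H4O4 = 3.84 × 10^-3 × 204.22 g/mol = 0.784 g
% KHC8H4O4 = 0.784 / 1.27 × 100 = 61.7 %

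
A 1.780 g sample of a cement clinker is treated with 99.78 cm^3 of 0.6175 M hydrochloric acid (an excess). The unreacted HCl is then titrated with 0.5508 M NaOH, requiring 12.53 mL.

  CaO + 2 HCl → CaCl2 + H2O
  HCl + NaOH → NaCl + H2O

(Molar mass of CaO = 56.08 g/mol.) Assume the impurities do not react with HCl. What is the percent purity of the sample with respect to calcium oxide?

86.19 %

n(HCl) added = 0.09978 × 0.6175 = 0.06161 mol
n(NaOH) used in back-titration = 0.01253 × 0.5508 = 6.902 × 10^-3 mol
n(HCl) left over = 6.902 × 10^-3 mol (1:1 ratio)
n(HCl) consumed by analyte = 0.06161 − 6.902 × 10^-3 = 0.05471 mol
From the 1:2 ratio, n(CaO) = 1/2 × 0.05471 = 0.02736 mol
mass of CaO = 0.02736 × 56.08 = 1.534 g
% CaO = 1.534 / 1.780 × 100 = 86.19 %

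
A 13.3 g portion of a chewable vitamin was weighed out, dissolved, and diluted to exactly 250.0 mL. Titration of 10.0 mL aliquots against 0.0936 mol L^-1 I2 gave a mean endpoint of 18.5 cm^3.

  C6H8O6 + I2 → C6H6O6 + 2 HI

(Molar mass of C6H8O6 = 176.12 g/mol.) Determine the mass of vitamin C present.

n(I2) per titration = 0.0185 × 0.0936 = 1.73 × 10^-3 mol
n(C6H8O6) in each aliquot = 1.73 × 10^-3 mol (1:1 ratio)
n(C6H8O6) in the whole flask = 1.73 × 10^-3 × 250.0/10.0 = 0.0433 mol
mass of C6H8O6 = 0.0433 × 176.12 = 7.62 g

7.62 g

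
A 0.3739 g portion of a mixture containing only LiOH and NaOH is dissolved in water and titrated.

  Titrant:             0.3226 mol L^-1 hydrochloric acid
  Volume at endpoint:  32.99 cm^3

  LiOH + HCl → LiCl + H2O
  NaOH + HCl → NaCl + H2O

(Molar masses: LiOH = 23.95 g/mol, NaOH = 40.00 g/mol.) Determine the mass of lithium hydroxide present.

n(HCl) = 0.03299 × 0.3226 = 0.01064 mol
Let x = n(LiOH), y = n(NaOH).
Titrant: 1x + 1y = 0.01064;  mass: 23.95x + 40.00y = 0.3739
Solving, x = 3.228 × 10^-3 mol, y = 7.415 × 10^-3 mol
mass of LiOH = 3.228 × 10^-3 × 23.95 = 0.07730 g

0.07730 g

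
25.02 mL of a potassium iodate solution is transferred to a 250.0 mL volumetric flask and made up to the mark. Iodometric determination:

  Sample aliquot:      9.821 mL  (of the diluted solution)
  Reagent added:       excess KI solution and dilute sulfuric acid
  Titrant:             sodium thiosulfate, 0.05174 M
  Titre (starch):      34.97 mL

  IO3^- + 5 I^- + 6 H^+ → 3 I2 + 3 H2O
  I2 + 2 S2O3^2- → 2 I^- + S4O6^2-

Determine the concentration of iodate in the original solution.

0.3068 M

n(S2O3^2-) = 0.03497 × 0.05174 = 1.809 × 10^-3 mol
n(I2) = n(S2O3^2-)/2 = 9.047 × 10^-4 mol
From the 1:3 ratio, n(IO3^-) in the aliquot = 1/3 × 9.047 × 10^-4 = 3.016 × 10^-4 mol
[IO3^-]_dilute = 3.016 × 10^-4 / 0.009821 = 0.03071 mol/L
[IO3^-]_original = 0.03071 × 250.0/25.02 = 0.3068 mol/L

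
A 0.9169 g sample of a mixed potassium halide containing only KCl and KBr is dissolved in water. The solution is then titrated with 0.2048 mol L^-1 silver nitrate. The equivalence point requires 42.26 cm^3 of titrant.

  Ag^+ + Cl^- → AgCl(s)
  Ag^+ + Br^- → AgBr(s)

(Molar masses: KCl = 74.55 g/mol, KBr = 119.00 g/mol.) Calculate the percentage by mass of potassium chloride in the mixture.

20.67 %

n(AgNO3) = 0.04226 × 0.2048 = 8.655 × 10^-3 mol
Let x = n(KCl), y = n(KBr).
Titrant: 1x + 1y = 8.655 × 10^-3;  mass: 74.55x + 119.00y = 0.9169
Solving, x = 2.543 × 10^-3 mol, y = 6.112 × 10^-3 mol
mass of KCl = 2.543 × 10^-3 × 74.55 = 0.1896 g
% KCl = 0.1896 / 0.9169 × 100 = 20.67 %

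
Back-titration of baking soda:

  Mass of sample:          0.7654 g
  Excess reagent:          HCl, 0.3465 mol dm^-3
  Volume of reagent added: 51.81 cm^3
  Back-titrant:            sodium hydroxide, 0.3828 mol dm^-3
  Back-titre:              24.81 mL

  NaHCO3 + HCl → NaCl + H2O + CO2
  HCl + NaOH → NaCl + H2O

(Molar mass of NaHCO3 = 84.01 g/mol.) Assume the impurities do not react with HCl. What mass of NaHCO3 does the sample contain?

0.7103 g

n(HCl) added = 0.05181 × 0.3465 = 0.01795 mol
n(NaOH) used in back-titration = 0.02481 × 0.3828 = 9.497 × 10^-3 mol
n(HCl) left over = 9.497 × 10^-3 mol (1:1 ratio)
n(HCl) consumed by analyte = 0.01795 − 9.497 × 10^-3 = 8.455 × 10^-3 mol
n(NaHCO3) = 8.455 × 10^-3 mol (1:1 ratio)
mass of NaHCO3 = 8.455 × 10^-3 × 84.01 = 0.7103 g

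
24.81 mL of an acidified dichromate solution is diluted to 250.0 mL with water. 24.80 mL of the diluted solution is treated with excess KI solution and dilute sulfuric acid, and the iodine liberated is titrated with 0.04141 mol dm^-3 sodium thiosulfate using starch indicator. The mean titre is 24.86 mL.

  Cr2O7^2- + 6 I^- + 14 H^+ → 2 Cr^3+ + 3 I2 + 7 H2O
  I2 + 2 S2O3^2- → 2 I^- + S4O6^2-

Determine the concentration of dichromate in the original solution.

n(S2O3^2-) = 0.02486 × 0.04141 = 1.029 × 10^-3 mol
n(I2) = n(S2O3^2-)/2 = 5.147 × 10^-4 mol
From the 1:3 ratio, n(Cr2O7^2-) in the aliquot = 1/3 × 5.147 × 10^-4 = 1.716 × 10^-4 mol
[Cr2O7^2-]_dilute = 1.716 × 10^-4 / 0.02480 = 0.006918 mol/L
[Cr2O7^2-]_original = 0.006918 × 250.0/24.81 = 0.06971 mol/L

0.06971 mol/L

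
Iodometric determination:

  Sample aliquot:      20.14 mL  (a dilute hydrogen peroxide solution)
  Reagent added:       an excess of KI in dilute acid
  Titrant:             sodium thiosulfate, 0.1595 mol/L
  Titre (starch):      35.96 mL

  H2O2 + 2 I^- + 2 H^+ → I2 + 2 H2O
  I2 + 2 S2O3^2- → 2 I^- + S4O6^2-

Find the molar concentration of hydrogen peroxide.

n(S2O3^2-) = 0.03596 × 0.1595 = 5.736 × 10^-3 mol
n(I2) = n(S2O3^2-)/2 = 2.868 × 10^-3 mol
n(H2O2) in the aliquot = 2.868 × 10^-3 mol (1:1 ratio)
[H2O2] = 2.868 × 10^-3 / 0.02014 = 0.1424 mol/L

0.1424 mol/L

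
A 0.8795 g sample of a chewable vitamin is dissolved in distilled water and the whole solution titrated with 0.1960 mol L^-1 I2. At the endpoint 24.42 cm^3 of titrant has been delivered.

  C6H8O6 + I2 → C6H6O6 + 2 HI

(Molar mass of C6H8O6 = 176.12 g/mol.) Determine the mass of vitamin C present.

0.8430 g

n(I2) = 0.02442 L × 0.1960 mol/L = 4.786 × 10^-3 mol
n(C6H8O6) = 4.786 × 10^-3 mol (1:1 ratio)
mass of C6H8O6 = 4.786 × 10^-3 × 176.12 g/mol = 0.8430 g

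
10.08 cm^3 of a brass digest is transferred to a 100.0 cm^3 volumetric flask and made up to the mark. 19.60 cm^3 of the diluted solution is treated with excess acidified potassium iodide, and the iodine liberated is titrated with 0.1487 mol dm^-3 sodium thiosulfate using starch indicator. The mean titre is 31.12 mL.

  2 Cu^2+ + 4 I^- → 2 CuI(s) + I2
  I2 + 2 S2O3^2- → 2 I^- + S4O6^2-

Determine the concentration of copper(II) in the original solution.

n(S2O3^2-) = 0.03112 × 0.1487 = 4.628 × 10^-3 mol
n(I2) = n(S2O3^2-)/2 = 2.314 × 10^-3 mol
From the 2:1 ratio, n(Cu2+) in the aliquot = 2/1 × 2.314 × 10^-3 = 4.628 × 10^-3 mol
[Cu2+]_dilute = 4.628 × 10^-3 / 0.01960 = 0.2361 mol/L
[Cu2+]_original = 0.2361 × 100.0/10.08 = 2.342 mol/L

2.342 mol/L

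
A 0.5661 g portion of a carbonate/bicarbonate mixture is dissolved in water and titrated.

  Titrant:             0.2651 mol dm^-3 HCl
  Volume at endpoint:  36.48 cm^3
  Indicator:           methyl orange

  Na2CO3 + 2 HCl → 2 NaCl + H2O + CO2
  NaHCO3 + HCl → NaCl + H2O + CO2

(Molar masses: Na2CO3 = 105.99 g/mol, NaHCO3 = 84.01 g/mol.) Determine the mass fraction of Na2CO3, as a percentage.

74.36 %

n(HCl) = 0.03648 × 0.2651 = 9.671 × 10^-3 mol
Let x = n(Na2CO3), y = n(NaHCO3).
Titrant: 2x + 1y = 9.671 × 10^-3;  mass: 105.99x + 84.01y = 0.5661
Solving, x = 3.971 × 10^-3 mol, y = 1.728 × 10^-3 mol
mass of Na2CO3 = 3.971 × 10^-3 × 105.99 = 0.4209 g
% Na2CO3 = 0.4209 / 0.5661 × 100 = 74.36 %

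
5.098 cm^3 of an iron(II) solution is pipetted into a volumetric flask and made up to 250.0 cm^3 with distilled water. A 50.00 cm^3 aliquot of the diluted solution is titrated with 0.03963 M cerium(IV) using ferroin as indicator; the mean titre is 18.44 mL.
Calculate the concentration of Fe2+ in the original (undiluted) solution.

0.7167 M

Ce^4+ + Fe^2+ → Ce^3+ + Fe^3+
n(Ce4+) = 0.01844 × 0.03963 = 7.308 × 10^-4 mol
n(Fe2+) in the aliquot = 7.308 × 10^-4 mol (1:1 ratio)
[Fe2+]_dilute = 7.308 × 10^-4 / 0.05000 = 0.01462 mol/L
Dilution factor = 250.0 / 5.098 = 49.04
[Fe2+]_stock = 0.01462 × 49.04 = 0.7167 mol/L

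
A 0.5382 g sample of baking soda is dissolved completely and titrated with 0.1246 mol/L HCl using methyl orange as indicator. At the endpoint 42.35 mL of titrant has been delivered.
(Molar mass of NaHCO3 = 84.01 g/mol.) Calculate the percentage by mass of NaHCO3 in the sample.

82.37 %

NaHCO3 + HCl → NaCl + H2O + CO2
n(HCl) = 0.04235 L × 0.1246 mol/L = 5.277 × 10^-3 mol
n(NaHCO3) = 5.277 × 10^-3 mol (1:1 ratio)
mass of NaHCO3 = 5.277 × 10^-3 × 84.01 g/mol = 0.4433 g
% NaHCO3 = 0.4433 / 0.5382 × 100 = 82.37 %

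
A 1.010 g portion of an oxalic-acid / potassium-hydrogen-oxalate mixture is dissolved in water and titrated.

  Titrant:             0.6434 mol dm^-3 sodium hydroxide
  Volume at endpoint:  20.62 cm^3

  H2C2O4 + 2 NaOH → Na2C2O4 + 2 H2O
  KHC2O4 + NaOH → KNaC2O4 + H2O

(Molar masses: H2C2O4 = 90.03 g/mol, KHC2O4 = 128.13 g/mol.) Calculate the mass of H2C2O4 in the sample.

0.3736 g

n(NaOH) = 0.02062 × 0.6434 = 0.01327 mol
Let x = n(H2C2O4), y = n(KHC2O4).
Titrant: 2x + 1y = 0.01327;  mass: 90.03x + 128.13y = 1.010
Solving, x = 4.150 × 10^-3 mol, y = 4.966 × 10^-3 mol
mass of H2C2O4 = 4.150 × 10^-3 × 90.03 = 0.3736 g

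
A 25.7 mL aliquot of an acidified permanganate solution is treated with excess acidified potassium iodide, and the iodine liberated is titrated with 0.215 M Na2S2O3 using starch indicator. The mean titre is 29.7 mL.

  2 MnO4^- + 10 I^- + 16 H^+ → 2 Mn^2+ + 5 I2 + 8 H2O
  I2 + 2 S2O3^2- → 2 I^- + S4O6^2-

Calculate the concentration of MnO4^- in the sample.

n(S2O3^2-) = 0.0297 × 0.215 = 6.39 × 10^-3 mol
n(I2) = n(S2O3^2-)/2 = 3.19 × 10^-3 mol
From the 2:5 ratio, n(MnO4^-) in the aliquot = 2/5 × 3.19 × 10^-3 = 1.28 × 10^-3 mol
[MnO4^-] = 1.28 × 10^-3 / 0.0257 = 0.0497 mol/L

0.0497 M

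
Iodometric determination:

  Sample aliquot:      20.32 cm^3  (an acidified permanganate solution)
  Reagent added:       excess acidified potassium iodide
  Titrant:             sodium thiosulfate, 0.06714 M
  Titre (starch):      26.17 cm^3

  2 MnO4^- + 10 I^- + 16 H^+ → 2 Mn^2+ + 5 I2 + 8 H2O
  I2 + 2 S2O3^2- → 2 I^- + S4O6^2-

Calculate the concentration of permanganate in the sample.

n(S2O3^2-) = 0.02617 × 0.06714 = 1.757 × 10^-3 mol
n(I2) = n(S2O3^2-)/2 = 8.785 × 10^-4 mol
From the 2:5 ratio, n(MnO4^-) in the aliquot = 2/5 × 8.785 × 10^-4 = 3.514 × 10^-4 mol
[MnO4^-] = 3.514 × 10^-4 / 0.02032 = 0.01729 mol/L

0.01729 M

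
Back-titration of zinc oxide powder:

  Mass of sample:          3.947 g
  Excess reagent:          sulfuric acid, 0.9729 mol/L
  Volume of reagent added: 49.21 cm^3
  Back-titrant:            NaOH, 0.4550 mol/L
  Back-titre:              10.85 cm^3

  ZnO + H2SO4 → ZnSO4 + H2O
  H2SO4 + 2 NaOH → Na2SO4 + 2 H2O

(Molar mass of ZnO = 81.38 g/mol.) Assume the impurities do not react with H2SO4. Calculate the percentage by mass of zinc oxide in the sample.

93.62 %

n(H2SO4) added = 0.04921 × 0.9729 = 0.04788 mol
n(NaOH) used in back-titration = 0.01085 × 0.4550 = 4.937 × 10^-3 mol
From the 1:2 ratio, n(H2SO4) left over = 1/2 × 4.937 × 10^-3 = 2.468 × 10^-3 mol
n(H2SO4) consumed by analyte = 0.04788 − 2.468 × 10^-3 = 0.04541 mol
n(ZnO) = 0.04541 mol (1:1 ratio)
mass of ZnO = 0.04541 × 81.38 = 3.695 g
% ZnO = 3.695 / 3.947 × 100 = 93.62 %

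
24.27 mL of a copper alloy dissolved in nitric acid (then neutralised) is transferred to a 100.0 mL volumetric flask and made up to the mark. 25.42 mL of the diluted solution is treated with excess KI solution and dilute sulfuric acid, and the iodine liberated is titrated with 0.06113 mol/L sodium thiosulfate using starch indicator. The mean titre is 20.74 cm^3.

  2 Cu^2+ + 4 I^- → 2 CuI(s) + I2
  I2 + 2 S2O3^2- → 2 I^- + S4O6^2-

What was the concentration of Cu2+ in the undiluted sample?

0.2055 mol/L

n(S2O3^2-) = 0.02074 × 0.06113 = 1.268 × 10^-3 mol
n(I2) = n(S2O3^2-)/2 = 6.339 × 10^-4 mol
From the 2:1 ratio, n(Cu2+) in the aliquot = 2/1 × 6.339 × 10^-4 = 1.268 × 10^-3 mol
[Cu2+]_dilute = 1.268 × 10^-3 / 0.02542 = 0.04988 mol/L
[Cu2+]_original = 0.04988 × 100.0/24.27 = 0.2055 mol/L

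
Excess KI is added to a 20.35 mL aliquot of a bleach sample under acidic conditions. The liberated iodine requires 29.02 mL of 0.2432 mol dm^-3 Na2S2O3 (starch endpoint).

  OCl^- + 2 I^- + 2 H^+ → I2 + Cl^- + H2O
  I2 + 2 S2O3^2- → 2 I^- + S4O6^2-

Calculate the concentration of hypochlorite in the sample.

0.1734 mol/L

n(S2O3^2-) = 0.02902 × 0.2432 = 7.058 × 10^-3 mol
n(I2) = n(S2O3^2-)/2 = 3.529 × 10^-3 mol
n(OCl^-) in the aliquot = 3.529 × 10^-3 mol (1:1 ratio)
[OCl^-] = 3.529 × 10^-3 / 0.02035 = 0.1734 mol/L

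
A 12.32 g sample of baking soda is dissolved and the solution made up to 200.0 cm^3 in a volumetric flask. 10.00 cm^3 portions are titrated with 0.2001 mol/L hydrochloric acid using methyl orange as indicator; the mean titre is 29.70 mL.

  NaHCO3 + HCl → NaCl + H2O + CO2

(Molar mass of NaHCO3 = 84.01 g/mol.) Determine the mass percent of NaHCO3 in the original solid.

81.05 %

n(HCl) per titration = 0.02970 × 0.2001 = 5.943 × 10^-3 mol
n(NaHCO3) in each aliquot = 5.943 × 10^-3 mol (1:1 ratio)
n(NaHCO3) in the whole flask = 5.943 × 10^-3 × 200.0/10.00 = 0.1189 mol
mass of NaHCO3 = 0.1189 × 84.01 = 9.985 g
% NaHCO3 = 9.985 / 12.32 × 100 = 81.05 %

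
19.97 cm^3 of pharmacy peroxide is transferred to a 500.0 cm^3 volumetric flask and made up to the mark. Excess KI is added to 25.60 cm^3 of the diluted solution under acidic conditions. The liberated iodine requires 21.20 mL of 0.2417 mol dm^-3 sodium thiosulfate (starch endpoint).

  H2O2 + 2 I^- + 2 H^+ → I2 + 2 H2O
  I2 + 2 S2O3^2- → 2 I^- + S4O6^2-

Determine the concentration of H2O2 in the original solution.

n(S2O3^2-) = 0.02120 × 0.2417 = 5.124 × 10^-3 mol
n(I2) = n(S2O3^2-)/2 = 2.562 × 10^-3 mol
n(H2O2) in the aliquot = 2.562 × 10^-3 mol (1:1 ratio)
[H2O2]_dilute = 2.562 × 10^-3 / 0.02560 = 0.1001 mol/L
[H2O2]_original = 0.1001 × 500.0/19.97 = 2.506 mol/L

2.506 mol/L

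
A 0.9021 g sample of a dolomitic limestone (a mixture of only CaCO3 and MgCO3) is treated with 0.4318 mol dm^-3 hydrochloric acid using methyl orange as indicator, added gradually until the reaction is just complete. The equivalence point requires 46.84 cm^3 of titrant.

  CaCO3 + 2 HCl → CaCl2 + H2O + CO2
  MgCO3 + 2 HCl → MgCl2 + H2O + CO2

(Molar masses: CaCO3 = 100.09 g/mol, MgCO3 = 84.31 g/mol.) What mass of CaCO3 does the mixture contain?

0.3139 g

n(HCl) = 0.04684 × 0.4318 = 0.02023 mol
Let x = n(CaCO3), y = n(MgCO3).
Titrant: 2x + 2y = 0.02023;  mass: 100.09x + 84.31y = 0.9021
Solving, x = 3.136 × 10^-3 mol, y = 6.976 × 10^-3 mol
mass of CaCO3 = 3.136 × 10^-3 × 100.09 = 0.3139 g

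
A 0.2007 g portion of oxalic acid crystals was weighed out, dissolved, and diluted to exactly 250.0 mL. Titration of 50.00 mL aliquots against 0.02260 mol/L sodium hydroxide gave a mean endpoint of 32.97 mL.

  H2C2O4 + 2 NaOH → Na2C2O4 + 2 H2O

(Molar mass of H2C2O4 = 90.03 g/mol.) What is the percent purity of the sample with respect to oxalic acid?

83.56 %

n(NaOH) per titration = 0.03297 × 0.02260 = 7.451 × 10^-4 mol
From the 1:2 ratio, n(H2C2O4) in each aliquot = 1/2 × 7.451 × 10^-4 = 3.726 × 10^-4 mol
n(H2C2O4) in the whole flask = 3.726 × 10^-4 × 250.0/50.00 = 1.863 × 10^-3 mol
mass of H2C2O4 = 1.863 × 10^-3 × 90.03 = 0.1677 g
% H2C2O4 = 0.1677 / 0.2007 × 100 = 83.56 %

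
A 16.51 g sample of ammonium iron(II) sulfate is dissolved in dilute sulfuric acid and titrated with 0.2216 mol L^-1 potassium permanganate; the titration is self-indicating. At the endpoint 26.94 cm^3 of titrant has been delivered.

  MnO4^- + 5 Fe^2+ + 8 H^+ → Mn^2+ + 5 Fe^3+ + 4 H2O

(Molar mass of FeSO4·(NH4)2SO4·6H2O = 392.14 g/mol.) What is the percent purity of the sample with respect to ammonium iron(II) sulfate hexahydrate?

n(KMnO4) = 0.02694 L × 0.2216 mol/L = 5.970 × 10^-3 mol
From the 5:1 ratio, n(FeSO4·(NH4)2SO4·6H2O) = 5/1 × 5.970 × 10^-3 = 0.02985 mol
mass of FeSO4·(NH4)2SO4·6H2O = 0.02985 × 392.14 g/mol = 11.71 g
% FeSO4·(NH4)2SO4·6H2O = 11.71 / 16.51 × 100 = 70.90 %

70.90 %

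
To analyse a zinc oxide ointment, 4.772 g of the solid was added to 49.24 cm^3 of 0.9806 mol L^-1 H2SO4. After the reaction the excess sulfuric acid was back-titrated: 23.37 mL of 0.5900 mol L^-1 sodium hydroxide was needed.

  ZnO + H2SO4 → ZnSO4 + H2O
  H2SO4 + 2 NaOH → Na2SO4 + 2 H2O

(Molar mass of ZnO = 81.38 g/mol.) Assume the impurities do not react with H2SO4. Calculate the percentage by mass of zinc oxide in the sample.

n(H2SO4) added = 0.04924 × 0.9806 = 0.04828 mol
n(NaOH) used in back-titration = 0.02337 × 0.5900 = 0.01379 mol
From the 1:2 ratio, n(H2SO4) left over = 1/2 × 0.01379 = 6.894 × 10^-3 mol
n(H2SO4) consumed by analyte = 0.04828 − 6.894 × 10^-3 = 0.04139 mol
n(ZnO) = 0.04139 mol (1:1 ratio)
mass of ZnO = 0.04139 × 81.38 = 3.368 g
% ZnO = 3.368 / 4.772 × 100 = 70.59 %

70.59 %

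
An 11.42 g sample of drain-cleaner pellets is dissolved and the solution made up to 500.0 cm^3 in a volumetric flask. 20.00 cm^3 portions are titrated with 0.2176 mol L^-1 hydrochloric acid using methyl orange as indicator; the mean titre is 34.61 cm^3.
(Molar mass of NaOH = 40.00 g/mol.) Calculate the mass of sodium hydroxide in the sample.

NaOH + HCl → NaCl + H2O
n(HCl) per titration = 0.03461 × 0.2176 = 7.531 × 10^-3 mol
n(NaOH) in each aliquot = 7.531 × 10^-3 mol (1:1 ratio)
n(NaOH) in the whole flask = 7.531 × 10^-3 × 500.0/20.00 = 0.1883 mol
mass of NaOH = 0.1883 × 40.00 = 7.531 g

7.531 g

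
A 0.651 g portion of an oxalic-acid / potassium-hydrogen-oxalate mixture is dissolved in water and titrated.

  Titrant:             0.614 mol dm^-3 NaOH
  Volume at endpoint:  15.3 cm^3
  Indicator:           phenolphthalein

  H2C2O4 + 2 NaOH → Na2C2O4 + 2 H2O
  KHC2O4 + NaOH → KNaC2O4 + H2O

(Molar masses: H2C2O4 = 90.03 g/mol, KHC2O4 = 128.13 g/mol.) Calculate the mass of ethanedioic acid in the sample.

0.299 g

n(NaOH) = 0.0153 × 0.614 = 9.39 × 10^-3 mol
Let x = n(H2C2O4), y = n(KHC2O4).
Titrant: 2x + 1y = 9.39 × 10^-3;  mass: 90.03x + 128.13y = 0.651
Solving, x = 3.32 × 10^-3 mol, y = 2.74 × 10^-3 mol
mass of H2C2O4 = 3.32 × 10^-3 × 90.03 = 0.299 g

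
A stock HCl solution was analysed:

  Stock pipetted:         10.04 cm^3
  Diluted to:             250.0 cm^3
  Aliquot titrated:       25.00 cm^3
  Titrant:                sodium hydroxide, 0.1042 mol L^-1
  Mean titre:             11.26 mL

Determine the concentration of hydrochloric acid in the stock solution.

HCl + NaOH → NaCl + H2O
n(NaOH) = 0.01126 × 0.1042 = 1.173 × 10^-3 mol
n(HCl) in the aliquot = 1.173 × 10^-3 mol (1:1 ratio)
[HCl]_dilute = 1.173 × 10^-3 / 0.02500 = 0.04693 mol/L
Dilution factor = 250.0 / 10.04 = 24.90
[HCl]_stock = 0.04693 × 24.90 = 1.169 mol/L

1.169 mol/L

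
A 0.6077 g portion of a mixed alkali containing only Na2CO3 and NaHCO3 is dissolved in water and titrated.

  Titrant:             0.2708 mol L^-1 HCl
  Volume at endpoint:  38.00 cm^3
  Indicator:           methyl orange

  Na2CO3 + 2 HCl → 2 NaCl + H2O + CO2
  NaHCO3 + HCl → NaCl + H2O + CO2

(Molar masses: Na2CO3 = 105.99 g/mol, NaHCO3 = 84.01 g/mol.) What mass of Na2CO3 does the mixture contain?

n(HCl) = 0.03800 × 0.2708 = 0.01029 mol
Let x = n(Na2CO3), y = n(NaHCO3).
Titrant: 2x + 1y = 0.01029;  mass: 105.99x + 84.01y = 0.6077
Solving, x = 4.140 × 10^-3 mol, y = 2.011 × 10^-3 mol
mass of Na2CO3 = 4.140 × 10^-3 × 105.99 = 0.4388 g

0.4388 g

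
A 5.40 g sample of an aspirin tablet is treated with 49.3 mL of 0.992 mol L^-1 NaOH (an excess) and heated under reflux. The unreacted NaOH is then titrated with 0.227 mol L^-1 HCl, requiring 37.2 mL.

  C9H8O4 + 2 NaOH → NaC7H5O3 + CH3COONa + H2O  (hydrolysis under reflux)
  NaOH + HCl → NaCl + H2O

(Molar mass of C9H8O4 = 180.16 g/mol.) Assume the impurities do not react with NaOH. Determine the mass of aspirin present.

n(NaOH) added = 0.0493 × 0.992 = 0.0489 mol
n(HCl) used in back-titration = 0.0372 × 0.227 = 8.44 × 10^-3 mol
n(NaOH) left over = 8.44 × 10^-3 mol (1:1 ratio)
n(NaOH) consumed by analyte = 0.0489 − 8.44 × 10^-3 = 0.0405 mol
From the 1:2 ratio, n(C9H8O4) = 1/2 × 0.0405 = 0.0202 mol
mass of C9H8O4 = 0.0202 × 180.16 = 3.64 g

3.64 g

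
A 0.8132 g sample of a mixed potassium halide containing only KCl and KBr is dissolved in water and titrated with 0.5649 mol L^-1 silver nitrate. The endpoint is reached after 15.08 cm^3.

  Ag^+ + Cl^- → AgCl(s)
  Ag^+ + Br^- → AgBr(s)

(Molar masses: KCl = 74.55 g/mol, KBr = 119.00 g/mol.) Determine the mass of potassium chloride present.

0.3363 g

n(AgNO3) = 0.01508 × 0.5649 = 8.519 × 10^-3 mol
Let x = n(KCl), y = n(KBr).
Titrant: 1x + 1y = 8.519 × 10^-3;  mass: 74.55x + 119.00y = 0.8132
Solving, x = 4.511 × 10^-3 mol, y = 4.007 × 10^-3 mol
mass of KCl = 4.511 × 10^-3 × 74.55 = 0.3363 g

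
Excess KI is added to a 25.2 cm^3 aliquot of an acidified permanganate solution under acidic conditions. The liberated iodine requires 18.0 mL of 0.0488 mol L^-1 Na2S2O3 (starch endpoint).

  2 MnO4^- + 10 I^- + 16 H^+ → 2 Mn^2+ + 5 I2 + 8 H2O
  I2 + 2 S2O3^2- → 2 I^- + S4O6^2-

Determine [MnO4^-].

0.00697 mol/L

n(S2O3^2-) = 0.0180 × 0.0488 = 8.78 × 10^-4 mol
n(I2) = n(S2O3^2-)/2 = 4.39 × 10^-4 mol
From the 2:5 ratio, n(MnO4^-) in the aliquot = 2/5 × 4.39 × 10^-4 = 1.76 × 10^-4 mol
[MnO4^-] = 1.76 × 10^-4 / 0.0252 = 0.00697 mol/L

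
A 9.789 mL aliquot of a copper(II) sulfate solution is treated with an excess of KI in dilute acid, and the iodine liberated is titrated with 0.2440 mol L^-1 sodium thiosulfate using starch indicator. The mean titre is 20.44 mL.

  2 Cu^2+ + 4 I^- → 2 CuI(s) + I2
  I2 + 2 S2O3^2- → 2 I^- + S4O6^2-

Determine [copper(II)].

n(S2O3^2-) = 0.02044 × 0.2440 = 4.987 × 10^-3 mol
n(I2) = n(S2O3^2-)/2 = 2.494 × 10^-3 mol
From the 2:1 ratio, n(Cu2+) in the aliquot = 2/1 × 2.494 × 10^-3 = 4.987 × 10^-3 mol
[Cu2+] = 4.987 × 10^-3 / 0.009789 = 0.5095 mol/L

0.5095 mol/L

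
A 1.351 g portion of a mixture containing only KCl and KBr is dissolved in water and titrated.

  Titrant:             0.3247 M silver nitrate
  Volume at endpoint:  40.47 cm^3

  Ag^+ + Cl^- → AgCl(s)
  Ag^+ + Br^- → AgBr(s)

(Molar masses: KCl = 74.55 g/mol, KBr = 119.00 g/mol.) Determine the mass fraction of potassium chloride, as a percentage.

26.41 %

n(AgNO3) = 0.04047 × 0.3247 = 0.01314 mol
Let x = n(KCl), y = n(KBr).
Titrant: 1x + 1y = 0.01314;  mass: 74.55x + 119.00y = 1.351
Solving, x = 4.786 × 10^-3 mol, y = 8.355 × 10^-3 mol
mass of KCl = 4.786 × 10^-3 × 74.55 = 0.3568 g
% KCl = 0.3568 / 1.351 × 100 = 26.41 %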